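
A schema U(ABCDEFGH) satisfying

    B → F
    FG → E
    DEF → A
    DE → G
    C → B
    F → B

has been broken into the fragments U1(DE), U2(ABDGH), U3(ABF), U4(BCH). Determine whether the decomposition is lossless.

No

Chase test. Columns are ABCDEFGH; row i has aⱼ where attribute j ∈ Ui, else bᵢⱼ.
Initial tableau (one row per fragment):
  row 1: b11 b12 b13 a4 a5 b16 b17 b18
  row 2: a1 a2 b23 a4 b25 b26 a7 a8
  row 3: a1 a2 b33 b34 b35 a6 b37 b38
  row 4: b41 a2 a3 b44 b45 b46 b47 a8
Rows 2 and 3 agree on B; apply B→F and equate their F entries.
Rows 2 and 4 agree on B; apply B→F and equate their F entries.
No row becomes fully distinguished — the join is lossy.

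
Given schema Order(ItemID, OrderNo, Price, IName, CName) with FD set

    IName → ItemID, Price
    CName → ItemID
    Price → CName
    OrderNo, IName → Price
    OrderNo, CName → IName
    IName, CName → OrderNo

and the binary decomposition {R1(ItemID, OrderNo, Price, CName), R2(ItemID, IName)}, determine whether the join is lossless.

No

Common attributes: R1 ∩ R2 = {ItemID}.
No dependency enlarges {ItemID}, so (ItemID)⁺ = {ItemID}.
The closure contains neither all of R1 = {ItemID, OrderNo, Price, CName} nor all of R2 = {ItemID, IName}, so the common attributes are not a superkey of either fragment. The join is lossy.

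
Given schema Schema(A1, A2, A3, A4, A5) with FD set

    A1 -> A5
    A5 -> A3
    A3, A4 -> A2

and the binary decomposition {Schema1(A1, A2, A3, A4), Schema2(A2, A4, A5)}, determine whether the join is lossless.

Common attributes: Schema1 ∩ Schema2 = {A2, A4}.
No dependency enlarges {A2, A4}, so (A2, A4)⁺ = {A2, A4}.
The closure contains neither all of Schema1 = {A1, A2, A3, A4} nor all of Schema2 = {A2, A4, A5}, so the common attributes are not a superkey of either fragment. The join is lossy.

No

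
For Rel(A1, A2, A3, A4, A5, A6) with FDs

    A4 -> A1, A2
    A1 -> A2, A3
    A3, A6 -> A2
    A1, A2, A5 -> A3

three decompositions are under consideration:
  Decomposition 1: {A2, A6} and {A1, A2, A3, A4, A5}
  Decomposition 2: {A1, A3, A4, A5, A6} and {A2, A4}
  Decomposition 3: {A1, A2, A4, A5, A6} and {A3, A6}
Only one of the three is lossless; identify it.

Decomposition 2

Decomposition 1: common = {A2}, closure = {A2} → lossy.
Decomposition 2: common = {A4}, closure = {A1, A2, A3, A4} → lossless.
Decomposition 3: common = {A6}, closure = {A6} → lossy.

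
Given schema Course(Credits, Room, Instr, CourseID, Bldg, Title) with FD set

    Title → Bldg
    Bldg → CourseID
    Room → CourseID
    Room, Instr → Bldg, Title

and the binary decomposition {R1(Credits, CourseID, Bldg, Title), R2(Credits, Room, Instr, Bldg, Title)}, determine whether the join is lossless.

Common attributes: R1 ∩ R2 = {Credits, Bldg, Title}.
Closure of {Credits, Bldg, Title}: Bldg → CourseID applies, adding CourseID. So (Credits, Bldg, Title)⁺ = {Credits, CourseID, Bldg, Title}.
This closure contains every attribute of R1, so R1 ∩ R2 → R1. The join is lossless.

Yes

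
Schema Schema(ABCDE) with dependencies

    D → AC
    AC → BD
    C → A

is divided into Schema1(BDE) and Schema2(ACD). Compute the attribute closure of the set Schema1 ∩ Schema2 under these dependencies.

Schema1 ∩ Schema2 = {D}.
D → AC applies, adding AC
AC → BD applies, adding B
Closure: {ABCD}.

ABCD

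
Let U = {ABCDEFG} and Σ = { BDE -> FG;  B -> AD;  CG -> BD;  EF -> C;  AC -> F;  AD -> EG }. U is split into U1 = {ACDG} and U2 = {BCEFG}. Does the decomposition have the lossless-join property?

Common attributes: U1 ∩ U2 = {CG}.
Closure of {CG}: CG → BD applies, adding BD; B → AD applies, adding A; AC → F applies, adding F; AD → EG applies, adding E. So (CG)⁺ = {ABCDEFG}.
This closure contains every attribute of U1, so U1 ∩ U2 → U1. The join is lossless.

Yes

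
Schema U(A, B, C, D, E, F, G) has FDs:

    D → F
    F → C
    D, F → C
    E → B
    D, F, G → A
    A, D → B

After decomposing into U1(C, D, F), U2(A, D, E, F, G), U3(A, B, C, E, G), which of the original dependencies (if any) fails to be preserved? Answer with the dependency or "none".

A, D → B

Check A, D → B: no single fragment contains all of {A, B, D}, and the restricted closure of {A, D} across the fragments never reaches {B}.
D → F is preserved.
F → C is preserved.
D, F → C is preserved.
E → B is preserved.
D, F, G → A is preserved.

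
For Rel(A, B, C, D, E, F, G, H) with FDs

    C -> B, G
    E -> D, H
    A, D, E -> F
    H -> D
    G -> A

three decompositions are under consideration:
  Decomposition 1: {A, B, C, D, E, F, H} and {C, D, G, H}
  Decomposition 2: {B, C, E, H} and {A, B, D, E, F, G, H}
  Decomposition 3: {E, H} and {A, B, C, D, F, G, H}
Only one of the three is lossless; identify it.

Decomposition 1

Decomposition 1: common = {C, D, H}, closure = {A, B, C, D, G, H} → lossless.
Decomposition 2: common = {B, E, H}, closure = {B, D, E, H} → lossy.
Decomposition 3: common = {H}, closure = {D, H} → lossy.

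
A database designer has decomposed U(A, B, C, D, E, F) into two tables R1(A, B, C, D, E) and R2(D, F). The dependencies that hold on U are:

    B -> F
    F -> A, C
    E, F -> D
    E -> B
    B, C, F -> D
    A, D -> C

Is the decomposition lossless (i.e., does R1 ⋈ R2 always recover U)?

No

Common attributes: R1 ∩ R2 = {D}.
No dependency enlarges {D}, so (D)⁺ = {D}.
The closure contains neither all of R1 = {A, B, C, D, E} nor all of R2 = {D, F}, so the common attributes are not a superkey of either fragment. The join is lossy.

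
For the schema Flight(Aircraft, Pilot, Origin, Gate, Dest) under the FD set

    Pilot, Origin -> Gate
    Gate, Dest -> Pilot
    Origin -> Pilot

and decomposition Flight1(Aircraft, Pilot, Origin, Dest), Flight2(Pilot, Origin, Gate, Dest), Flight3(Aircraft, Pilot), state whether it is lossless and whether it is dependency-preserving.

Lossless test (chase): Rows 1 and 2 agree on Pilot, Origin; apply Pilot, Origin→Gate and equate their Gate entries. Row 1 is now all distinguished symbols — the join is lossless.
Dependency preservation: every FD's attributes lie within a single fragment, so each can be enforced locally — preserved.

lossless and dependency-preserving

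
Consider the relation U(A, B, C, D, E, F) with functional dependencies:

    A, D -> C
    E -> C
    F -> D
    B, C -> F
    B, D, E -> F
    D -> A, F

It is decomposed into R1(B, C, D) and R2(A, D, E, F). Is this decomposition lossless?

No

Common attributes: R1 ∩ R2 = {D}.
Closure of {D}: D → A, F applies, adding A, F; A, D → C applies, adding C. So (D)⁺ = {A, C, D, F}.
The closure contains neither all of R1 = {B, C, D} nor all of R2 = {A, D, E, F}, so the common attributes are not a superkey of either fragment. The join is lossy.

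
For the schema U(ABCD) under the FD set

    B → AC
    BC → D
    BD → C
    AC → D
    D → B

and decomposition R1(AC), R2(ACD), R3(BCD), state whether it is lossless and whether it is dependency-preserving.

lossless and dependency-preserving

Lossless test (chase): Rows 1 and 2 agree on AC; apply AC→D and equate their D entries. Rows 1 and 2 agree on D; apply D→B and equate their B entries. Rows 1 and 3 agree on D; apply D→B and equate their B entries. Rows 1 and 3 agree on B; apply B→AC and equate their AC entries. Row 1 is now all distinguished symbols — the join is lossless.
Dependency preservation: B → AC is not contained in any single fragment, but the restricted closure of its left-hand side across the fragments still reaches the right-hand side; the remaining FDs each lie inside some fragment. All dependencies are preserved.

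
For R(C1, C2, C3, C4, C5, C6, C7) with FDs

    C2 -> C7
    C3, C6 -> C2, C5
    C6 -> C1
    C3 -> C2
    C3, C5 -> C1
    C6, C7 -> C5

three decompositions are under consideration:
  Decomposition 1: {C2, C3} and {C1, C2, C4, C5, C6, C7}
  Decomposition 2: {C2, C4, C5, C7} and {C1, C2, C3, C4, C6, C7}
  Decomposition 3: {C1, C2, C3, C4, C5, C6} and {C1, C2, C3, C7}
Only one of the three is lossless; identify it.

Decomposition 3

Decomposition 1: common = {C2}, closure = {C2, C7} → lossy.
Decomposition 2: common = {C2, C4, C7}, closure = {C2, C4, C7} → lossy.
Decomposition 3: common = {C1, C2, C3}, closure = {C1, C2, C3, C7} → lossless.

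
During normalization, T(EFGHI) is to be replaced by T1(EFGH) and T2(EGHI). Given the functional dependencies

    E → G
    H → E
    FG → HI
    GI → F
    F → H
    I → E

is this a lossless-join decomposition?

No

Common attributes: T1 ∩ T2 = {EGH}.
No dependency enlarges {EGH}, so (EGH)⁺ = {EGH}.
The closure contains neither all of T1 = {EFGH} nor all of T2 = {EGHI}, so the common attributes are not a superkey of either fragment. The join is lossy.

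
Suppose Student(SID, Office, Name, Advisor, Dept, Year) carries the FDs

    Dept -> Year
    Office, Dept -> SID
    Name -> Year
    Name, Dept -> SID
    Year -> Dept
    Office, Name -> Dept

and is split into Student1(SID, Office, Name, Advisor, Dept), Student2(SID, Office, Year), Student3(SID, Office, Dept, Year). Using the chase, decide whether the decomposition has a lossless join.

Yes

Chase test. Columns are SID, Office, Name, Advisor, Dept, Year; row i has aⱼ where attribute j ∈ Studenti, else bᵢⱼ.
Initial tableau (one row per fragment):
  row 1: a1 a2 a3 a4 a5 b16
  row 2: a1 a2 b23 b24 b25 a6
  row 3: a1 a2 b33 b34 a5 a6
Rows 1 and 3 agree on Dept; apply Dept→Year and equate their Year entries.
Rows 1 and 2 agree on Year; apply Year→Dept and equate their Dept entries.
Row 1 is now all distinguished symbols — the join is lossless.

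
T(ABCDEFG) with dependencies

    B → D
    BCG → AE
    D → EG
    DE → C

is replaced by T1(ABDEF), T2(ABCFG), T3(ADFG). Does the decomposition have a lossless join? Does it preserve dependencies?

lossless but not dependency-preserving

Lossless test (chase): Rows 1 and 2 agree on B; apply B→D and equate their D entries. Rows 1 and 2 agree on D; apply D→EG and equate their EG entries. Rows 1 and 3 agree on D; apply D→EG and equate their EG entries. Rows 1 and 2 agree on DE; apply DE→C and equate their C entries. Rows 1 and 3 agree on DE; apply DE→C and equate their C entries. Row 1 is now all distinguished symbols — the join is lossless.
Dependency preservation: the restricted closure of {DE} across the fragments never reaches {C}, so DE → C cannot be enforced without a join — not preserved.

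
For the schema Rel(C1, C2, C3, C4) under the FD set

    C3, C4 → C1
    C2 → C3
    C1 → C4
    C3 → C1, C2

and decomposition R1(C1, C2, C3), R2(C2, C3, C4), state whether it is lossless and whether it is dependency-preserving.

lossless but not dependency-preserving

Lossless test: (C2, C3)⁺ = {C1, C2, C3, C4}, which contains all of one fragment — lossless.
Dependency preservation: the restricted closure of {C1} across the fragments never reaches {C4}, so C1 → C4 cannot be enforced without a join — not preserved.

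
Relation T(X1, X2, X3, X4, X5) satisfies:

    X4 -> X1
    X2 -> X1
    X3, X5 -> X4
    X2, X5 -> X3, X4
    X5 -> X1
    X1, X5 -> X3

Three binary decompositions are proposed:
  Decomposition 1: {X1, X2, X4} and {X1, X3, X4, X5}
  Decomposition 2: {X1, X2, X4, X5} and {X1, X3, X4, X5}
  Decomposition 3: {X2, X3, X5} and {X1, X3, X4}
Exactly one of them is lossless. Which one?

Decomposition 2

Decomposition 1: common = {X1, X4}, closure = {X1, X4} → lossy.
Decomposition 2: common = {X1, X4, X5}, closure = {X1, X3, X4, X5} → lossless.
Decomposition 3: common = {X3}, closure = {X3} → lossy.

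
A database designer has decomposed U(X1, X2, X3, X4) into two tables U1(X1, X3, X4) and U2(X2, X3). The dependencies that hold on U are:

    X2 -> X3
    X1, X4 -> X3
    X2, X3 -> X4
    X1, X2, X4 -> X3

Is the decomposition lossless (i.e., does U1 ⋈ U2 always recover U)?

No

Common attributes: U1 ∩ U2 = {X3}.
No dependency enlarges {X3}, so (X3)⁺ = {X3}.
The closure contains neither all of U1 = {X1, X3, X4} nor all of U2 = {X2, X3}, so the common attributes are not a superkey of either fragment. The join is lossy.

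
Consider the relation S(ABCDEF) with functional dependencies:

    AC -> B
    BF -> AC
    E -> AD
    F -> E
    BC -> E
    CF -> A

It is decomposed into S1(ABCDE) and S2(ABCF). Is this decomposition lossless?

Common attributes: S1 ∩ S2 = {ABC}.
Closure of {ABC}: BC → E applies, adding E; E → AD applies, adding D. So (ABC)⁺ = {ABCDE}.
This closure contains every attribute of S1, so S1 ∩ S2 → S1. The join is lossless.

Yes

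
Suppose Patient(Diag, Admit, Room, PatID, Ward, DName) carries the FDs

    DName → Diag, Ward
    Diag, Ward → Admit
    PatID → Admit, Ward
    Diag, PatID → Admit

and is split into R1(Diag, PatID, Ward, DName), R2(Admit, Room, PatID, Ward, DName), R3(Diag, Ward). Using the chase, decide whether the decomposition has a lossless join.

Yes

Chase test. Columns are Diag, Admit, Room, PatID, Ward, DName; row i has aⱼ where attribute j ∈ Ri, else bᵢⱼ.
Initial tableau (one row per fragment):
  row 1: a1 b12 b13 a4 a5 a6
  row 2: b21 a2 a3 a4 a5 a6
  row 3: a1 b32 b33 b34 a5 b36
Rows 1 and 2 agree on DName; apply DName→Diag, Ward and equate their Diag, Ward entries.
Rows 1 and 2 agree on Diag, Ward; apply Diag, Ward→Admit and equate their Admit entries.
Rows 1 and 3 agree on Diag, Ward; apply Diag, Ward→Admit and equate their Admit entries.
Row 2 is now all distinguished symbols — the join is lossless.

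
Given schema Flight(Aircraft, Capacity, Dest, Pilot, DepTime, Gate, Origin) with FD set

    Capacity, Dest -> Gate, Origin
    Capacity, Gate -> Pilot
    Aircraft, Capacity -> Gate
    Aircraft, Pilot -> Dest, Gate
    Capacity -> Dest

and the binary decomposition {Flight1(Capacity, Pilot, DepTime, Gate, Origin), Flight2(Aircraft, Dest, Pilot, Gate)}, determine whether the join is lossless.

Common attributes: Flight1 ∩ Flight2 = {Pilot, Gate}.
No dependency enlarges {Pilot, Gate}, so (Pilot, Gate)⁺ = {Pilot, Gate}.
The closure contains neither all of Flight1 = {Capacity, Pilot, DepTime, Gate, Origin} nor all of Flight2 = {Aircraft, Dest, Pilot, Gate}, so the common attributes are not a superkey of either fragment. The join is lossy.

No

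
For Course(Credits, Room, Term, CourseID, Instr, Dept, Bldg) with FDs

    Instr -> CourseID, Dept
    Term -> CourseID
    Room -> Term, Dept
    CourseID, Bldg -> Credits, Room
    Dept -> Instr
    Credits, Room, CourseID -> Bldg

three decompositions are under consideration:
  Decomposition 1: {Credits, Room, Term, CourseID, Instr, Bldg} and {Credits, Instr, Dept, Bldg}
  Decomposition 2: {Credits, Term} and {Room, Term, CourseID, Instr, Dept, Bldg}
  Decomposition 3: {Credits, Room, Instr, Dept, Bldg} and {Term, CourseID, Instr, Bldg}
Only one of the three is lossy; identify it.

Decomposition 2

Decomposition 1: common = {Credits, Instr, Bldg}, closure = {Credits, Room, Term, CourseID, Instr, Dept, Bldg} → lossless.
Decomposition 2: common = {Term}, closure = {Term, CourseID} → lossy.
Decomposition 3: common = {Instr, Bldg}, closure = {Credits, Room, Term, CourseID, Instr, Dept, Bldg} → lossless.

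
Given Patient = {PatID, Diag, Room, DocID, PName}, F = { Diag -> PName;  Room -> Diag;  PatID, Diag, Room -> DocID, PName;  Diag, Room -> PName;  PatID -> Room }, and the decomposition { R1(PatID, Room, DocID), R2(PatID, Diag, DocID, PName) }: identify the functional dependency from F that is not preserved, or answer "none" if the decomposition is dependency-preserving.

Room -> Diag

Check Room → Diag: no single fragment contains all of {Diag, Room}, and the restricted closure of {Room} across the fragments never reaches {Diag}.
Diag → PName is preserved.
PatID, Diag, Room → DocID, PName is preserved.
Diag, Room → PName is preserved.
PatID → Room is preserved.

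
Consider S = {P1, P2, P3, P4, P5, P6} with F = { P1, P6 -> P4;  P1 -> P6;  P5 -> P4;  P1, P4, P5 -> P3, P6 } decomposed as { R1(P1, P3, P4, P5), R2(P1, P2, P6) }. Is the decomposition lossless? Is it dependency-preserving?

lossy but dependency-preserving

Lossless test: (P1)⁺ = {P1, P4, P6}, which is a superkey of neither fragment — lossy.
Dependency preservation: P1, P6 → P4; P1, P4, P5 → P3, P6 are not contained in any single fragment, but the restricted closure of each left-hand side across the fragments still reaches the right-hand side; the remaining FDs each lie inside some fragment. All dependencies are preserved.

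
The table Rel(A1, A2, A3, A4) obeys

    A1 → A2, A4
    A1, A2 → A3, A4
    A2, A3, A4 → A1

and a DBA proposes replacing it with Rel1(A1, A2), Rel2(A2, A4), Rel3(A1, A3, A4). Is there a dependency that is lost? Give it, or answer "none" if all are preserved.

Check A2, A3, A4 → A1: no single fragment contains all of {A1, A2, A3, A4}, and the restricted closure of {A2, A3, A4} across the fragments never reaches {A1}.
A1 → A2, A4 is preserved.
A1, A2 → A3, A4 is preserved.

A2, A3, A4 → A1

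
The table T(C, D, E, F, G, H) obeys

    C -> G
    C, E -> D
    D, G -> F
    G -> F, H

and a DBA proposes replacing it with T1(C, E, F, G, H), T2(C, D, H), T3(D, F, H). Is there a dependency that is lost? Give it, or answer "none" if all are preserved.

Check C, E → D: no single fragment contains all of {C, D, E}, and the restricted closure of {C, E} across the fragments never reaches {D}.
C → G is preserved.
D, G → F is preserved.
G → F, H is preserved.

C, E -> D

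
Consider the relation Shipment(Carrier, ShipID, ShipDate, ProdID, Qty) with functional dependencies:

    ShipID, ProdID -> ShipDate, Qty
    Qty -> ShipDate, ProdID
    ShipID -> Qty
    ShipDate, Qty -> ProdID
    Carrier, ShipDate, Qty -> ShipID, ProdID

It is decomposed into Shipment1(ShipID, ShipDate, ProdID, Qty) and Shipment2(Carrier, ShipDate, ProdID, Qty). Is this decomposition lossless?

No

Common attributes: Shipment1 ∩ Shipment2 = {ShipDate, ProdID, Qty}.
No dependency enlarges {ShipDate, ProdID, Qty}, so (ShipDate, ProdID, Qty)⁺ = {ShipDate, ProdID, Qty}.
The closure contains neither all of Shipment1 = {ShipID, ShipDate, ProdID, Qty} nor all of Shipment2 = {Carrier, ShipDate, ProdID, Qty}, so the common attributes are not a superkey of either fragment. The join is lossy.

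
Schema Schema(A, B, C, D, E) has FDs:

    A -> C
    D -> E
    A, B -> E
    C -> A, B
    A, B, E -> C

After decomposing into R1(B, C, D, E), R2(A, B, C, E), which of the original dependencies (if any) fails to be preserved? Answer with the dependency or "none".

A → C lies within R2.
D → E lies within R1.
A, B → E lies within R2.
C → A, B lies within R2.
A, B, E → C lies within R2.
Every dependency is enforceable on the fragments, so the decomposition is dependency-preserving.

none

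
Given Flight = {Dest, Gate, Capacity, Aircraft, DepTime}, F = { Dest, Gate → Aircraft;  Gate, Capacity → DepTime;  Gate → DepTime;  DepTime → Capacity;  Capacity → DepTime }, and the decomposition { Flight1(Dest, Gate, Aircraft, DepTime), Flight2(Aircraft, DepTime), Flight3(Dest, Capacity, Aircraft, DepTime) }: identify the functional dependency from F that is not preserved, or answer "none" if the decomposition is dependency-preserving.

Dest, Gate → Aircraft lies within Flight1.
Gate, Capacity → DepTime: restricted closure across fragments reaches DepTime.
Gate → DepTime lies within Flight1.
DepTime → Capacity lies within Flight3.
Capacity → DepTime lies within Flight3.
Every dependency is enforceable on the fragments, so the decomposition is dependency-preserving.

none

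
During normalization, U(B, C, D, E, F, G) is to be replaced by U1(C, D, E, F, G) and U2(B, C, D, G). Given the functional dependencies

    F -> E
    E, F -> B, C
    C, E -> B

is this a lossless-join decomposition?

No

Common attributes: U1 ∩ U2 = {C, D, G}.
No dependency enlarges {C, D, G}, so (C, D, G)⁺ = {C, D, G}.
The closure contains neither all of U1 = {C, D, E, F, G} nor all of U2 = {B, C, D, G}, so the common attributes are not a superkey of either fragment. The join is lossy.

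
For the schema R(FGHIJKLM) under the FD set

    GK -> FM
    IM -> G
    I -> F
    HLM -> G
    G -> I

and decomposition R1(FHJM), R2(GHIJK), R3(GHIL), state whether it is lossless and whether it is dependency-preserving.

Lossless test (chase): Rows 2 and 3 agree on I; apply I→F and equate their F entries. No row becomes fully distinguished — the join is lossy.
Dependency preservation: the restricted closure of {GK} across the fragments never reaches {FM}, so GK → FM cannot be enforced without a join — not preserved.

lossy and not dependency-preserving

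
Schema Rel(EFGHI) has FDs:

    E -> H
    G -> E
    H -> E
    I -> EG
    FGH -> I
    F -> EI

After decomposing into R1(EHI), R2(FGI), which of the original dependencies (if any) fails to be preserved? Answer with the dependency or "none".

G -> E

Check G → E: no single fragment contains all of {EG}, and the restricted closure of {G} across the fragments never reaches {E}.
E → H is preserved.
H → E is preserved.
I → EG is preserved.
FGH → I is preserved.
F → EI is preserved.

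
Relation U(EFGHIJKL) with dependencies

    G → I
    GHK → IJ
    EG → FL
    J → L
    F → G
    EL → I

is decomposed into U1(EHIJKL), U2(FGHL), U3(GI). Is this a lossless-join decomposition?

No

Chase test. Columns are EFGHIJKL; row i has aⱼ where attribute j ∈ Ui, else bᵢⱼ.
Initial tableau (one row per fragment):
  row 1: a1 b12 b13 a4 a5 a6 a7 a8
  row 2: b21 a2 a3 a4 b25 b26 b27 a8
  row 3: b31 b32 a3 b34 a5 b36 b37 b38
Rows 2 and 3 agree on G; apply G→I and equate their I entries.
No row becomes fully distinguished — the join is lossy.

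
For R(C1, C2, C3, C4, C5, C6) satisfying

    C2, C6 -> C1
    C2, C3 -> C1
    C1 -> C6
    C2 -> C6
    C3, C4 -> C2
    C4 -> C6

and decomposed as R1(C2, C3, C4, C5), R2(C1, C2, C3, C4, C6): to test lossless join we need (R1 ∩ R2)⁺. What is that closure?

C1, C2, C3, C4, C6

R1 ∩ R2 = {C2, C3, C4}.
C2, C3 → C1 applies, adding C1
C1 → C6 applies, adding C6
Closure: {C1, C2, C3, C4, C6}.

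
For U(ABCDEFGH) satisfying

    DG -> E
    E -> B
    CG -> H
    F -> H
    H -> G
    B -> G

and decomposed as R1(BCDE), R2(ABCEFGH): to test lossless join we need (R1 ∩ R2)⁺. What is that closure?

R1 ∩ R2 = {BCE}.
B → G applies, adding G
CG → H applies, adding H
Closure: {BCEGH}.

BCEGH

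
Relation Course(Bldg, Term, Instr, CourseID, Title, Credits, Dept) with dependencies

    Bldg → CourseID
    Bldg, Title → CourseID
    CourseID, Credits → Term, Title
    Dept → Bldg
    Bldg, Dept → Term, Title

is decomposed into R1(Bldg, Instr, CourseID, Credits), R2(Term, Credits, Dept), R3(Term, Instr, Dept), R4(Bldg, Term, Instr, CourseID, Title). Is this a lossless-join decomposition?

Chase test. Columns are Bldg, Term, Instr, CourseID, Title, Credits, Dept; row i has aⱼ where attribute j ∈ Ri, else bᵢⱼ.
Initial tableau (one row per fragment):
  row 1: a1 b12 a3 a4 b15 a6 b17
  row 2: b21 a2 b23 b24 b25 a6 a7
  row 3: b31 a2 a3 b34 b35 b36 a7
  row 4: a1 a2 a3 a4 a5 b46 b47
Rows 2 and 3 agree on Dept; apply Dept→Bldg and equate their Bldg entries.
Rows 2 and 3 agree on Bldg, Dept; apply Bldg, Dept→Term, Title and equate their Term, Title entries.
Rows 2 and 3 agree on Bldg; apply Bldg→CourseID and equate their CourseID entries.
No row becomes fully distinguished — the join is lossy.

No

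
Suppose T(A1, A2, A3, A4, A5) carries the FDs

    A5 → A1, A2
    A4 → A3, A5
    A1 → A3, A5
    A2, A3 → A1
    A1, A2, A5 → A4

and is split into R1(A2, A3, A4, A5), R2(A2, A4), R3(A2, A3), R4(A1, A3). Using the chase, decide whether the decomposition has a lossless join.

Chase test. Columns are A1, A2, A3, A4, A5; row i has aⱼ where attribute j ∈ Ri, else bᵢⱼ.
Initial tableau (one row per fragment):
  row 1: b11 a2 a3 a4 a5
  row 2: b21 a2 b23 a4 b25
  row 3: b31 a2 a3 b34 b35
  row 4: a1 b42 a3 b44 b45
Rows 1 and 2 agree on A4; apply A4→A3, A5 and equate their A3, A5 entries.
Rows 1 and 2 agree on A2, A3; apply A2, A3→A1 and equate their A1 entries.
Rows 1 and 3 agree on A2, A3; apply A2, A3→A1 and equate their A1 entries.
Rows 1 and 3 agree on A1; apply A1→A3, A5 and equate their A3, A5 entries.
Rows 1 and 3 agree on A1, A2, A5; apply A1, A2, A5→A4 and equate their A4 entries.
No row becomes fully distinguished — the join is lossy.

No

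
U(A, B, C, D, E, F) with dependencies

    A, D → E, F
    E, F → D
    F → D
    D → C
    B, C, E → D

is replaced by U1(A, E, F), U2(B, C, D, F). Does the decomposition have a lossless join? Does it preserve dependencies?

lossy and not dependency-preserving

Lossless test: (F)⁺ = {C, D, F}, which is a superkey of neither fragment — lossy.
Dependency preservation: the restricted closure of {A, D} across the fragments never reaches {E, F}, so A, D → E, F cannot be enforced without a join — not preserved.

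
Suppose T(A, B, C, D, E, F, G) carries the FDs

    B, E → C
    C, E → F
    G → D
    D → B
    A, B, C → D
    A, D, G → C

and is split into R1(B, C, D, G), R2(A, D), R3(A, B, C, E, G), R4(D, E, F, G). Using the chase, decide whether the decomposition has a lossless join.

Chase test. Columns are A, B, C, D, E, F, G; row i has aⱼ where attribute j ∈ Ri, else bᵢⱼ.
Initial tableau (one row per fragment):
  row 1: b11 a2 a3 a4 b15 b16 a7
  row 2: a1 b22 b23 a4 b25 b26 b27
  row 3: a1 a2 a3 b34 a5 b36 a7
  row 4: b41 b42 b43 a4 a5 a6 a7
Rows 1 and 3 agree on G; apply G→D and equate their D entries.
Rows 1 and 2 agree on D; apply D→B and equate their B entries.
Rows 1 and 4 agree on D; apply D→B and equate their B entries.
Rows 3 and 4 agree on B, E; apply B, E→C and equate their C entries.
Rows 3 and 4 agree on C, E; apply C, E→F and equate their F entries.
Row 3 is now all distinguished symbols — the join is lossless.

Yes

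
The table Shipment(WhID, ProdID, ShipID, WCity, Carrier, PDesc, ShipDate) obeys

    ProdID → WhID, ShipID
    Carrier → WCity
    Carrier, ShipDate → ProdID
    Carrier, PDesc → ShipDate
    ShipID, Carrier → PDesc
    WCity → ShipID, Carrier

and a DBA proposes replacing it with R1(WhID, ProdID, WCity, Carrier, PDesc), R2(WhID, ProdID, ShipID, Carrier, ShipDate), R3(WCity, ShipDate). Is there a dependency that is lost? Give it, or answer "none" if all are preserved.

none

ProdID → WhID, ShipID lies within R2.
Carrier → WCity lies within R1.
Carrier, ShipDate → ProdID lies within R2.
Carrier, PDesc → ShipDate: restricted closure across fragments reaches ShipDate.
ShipID, Carrier → PDesc: restricted closure across fragments reaches PDesc.
WCity → ShipID, Carrier: restricted closure across fragments reaches ShipID, Carrier.
Every dependency is enforceable on the fragments, so the decomposition is dependency-preserving.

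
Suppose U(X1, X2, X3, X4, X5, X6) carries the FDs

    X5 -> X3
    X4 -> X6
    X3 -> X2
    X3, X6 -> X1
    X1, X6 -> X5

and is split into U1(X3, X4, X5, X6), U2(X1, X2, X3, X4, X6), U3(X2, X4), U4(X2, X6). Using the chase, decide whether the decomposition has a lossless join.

Yes

Chase test. Columns are X1, X2, X3, X4, X5, X6; row i has aⱼ where attribute j ∈ Ui, else bᵢⱼ.
Initial tableau (one row per fragment):
  row 1: b11 b12 a3 a4 a5 a6
  row 2: a1 a2 a3 a4 b25 a6
  row 3: b31 a2 b33 a4 b35 b36
  row 4: b41 a2 b43 b44 b45 a6
Rows 1 and 3 agree on X4; apply X4→X6 and equate their X6 entries.
Rows 1 and 2 agree on X3; apply X3→X2 and equate their X2 entries.
Rows 1 and 2 agree on X3, X6; apply X3, X6→X1 and equate their X1 entries.
Rows 1 and 2 agree on X1, X6; apply X1, X6→X5 and equate their X5 entries.
Row 1 is now all distinguished symbols — the join is lossless.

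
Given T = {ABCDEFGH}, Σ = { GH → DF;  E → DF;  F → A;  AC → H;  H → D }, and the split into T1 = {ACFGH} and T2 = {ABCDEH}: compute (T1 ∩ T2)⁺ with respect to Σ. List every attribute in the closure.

ACDH

T1 ∩ T2 = {ACH}.
H → D applies, adding D
Closure: {ACDH}.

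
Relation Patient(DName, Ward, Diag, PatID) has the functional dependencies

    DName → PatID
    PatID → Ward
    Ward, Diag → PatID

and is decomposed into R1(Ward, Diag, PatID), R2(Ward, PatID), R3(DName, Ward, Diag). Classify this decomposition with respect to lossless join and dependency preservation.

lossless but not dependency-preserving

Lossless test (chase): Rows 1 and 3 agree on Ward, Diag; apply Ward, Diag→PatID and equate their PatID entries. Row 3 is now all distinguished symbols — the join is lossless.
Dependency preservation: the restricted closure of {DName} across the fragments never reaches {PatID}, so DName → PatID cannot be enforced without a join — not preserved.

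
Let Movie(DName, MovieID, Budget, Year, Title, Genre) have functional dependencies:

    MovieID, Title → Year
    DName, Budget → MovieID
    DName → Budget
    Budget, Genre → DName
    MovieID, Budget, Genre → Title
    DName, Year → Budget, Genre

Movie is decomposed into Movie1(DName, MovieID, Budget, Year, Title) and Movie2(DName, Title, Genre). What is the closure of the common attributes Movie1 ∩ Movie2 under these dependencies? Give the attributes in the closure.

DName, MovieID, Budget, Year, Title, Genre

Movie1 ∩ Movie2 = {DName, Title}.
DName → Budget applies, adding Budget
DName, Budget → MovieID applies, adding MovieID
MovieID, Title → Year applies, adding Year
DName, Year → Budget, Genre applies, adding Genre
Closure: {DName, MovieID, Budget, Year, Title, Genre}.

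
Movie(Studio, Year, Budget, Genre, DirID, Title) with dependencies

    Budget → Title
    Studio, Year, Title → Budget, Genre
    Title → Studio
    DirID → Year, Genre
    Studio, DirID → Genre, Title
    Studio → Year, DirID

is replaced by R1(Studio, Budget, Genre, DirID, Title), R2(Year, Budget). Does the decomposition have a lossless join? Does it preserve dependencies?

lossless but not dependency-preserving

Lossless test: (Budget)⁺ = {Studio, Year, Budget, Genre, DirID, Title}, which contains all of one fragment — lossless.
Dependency preservation: the restricted closure of {DirID} across the fragments never reaches {Year, Genre}, so DirID → Year, Genre cannot be enforced without a join — not preserved.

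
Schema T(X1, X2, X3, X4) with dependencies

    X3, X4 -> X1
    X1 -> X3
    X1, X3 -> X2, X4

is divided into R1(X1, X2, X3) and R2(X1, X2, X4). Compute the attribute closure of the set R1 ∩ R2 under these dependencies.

X1, X2, X3, X4

R1 ∩ R2 = {X1, X2}.
X1 → X3 applies, adding X3
X1, X3 → X2, X4 applies, adding X4
Closure: {X1, X2, X3, X4}.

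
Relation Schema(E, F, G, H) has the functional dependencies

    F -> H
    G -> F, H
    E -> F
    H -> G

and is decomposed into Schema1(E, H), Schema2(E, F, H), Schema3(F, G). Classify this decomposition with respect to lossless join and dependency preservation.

Lossless test (chase): Rows 2 and 3 agree on F; apply F→H and equate their H entries. Rows 1 and 2 agree on E; apply E→F and equate their F entries. Rows 1 and 2 agree on H; apply H→G and equate their G entries. Rows 1 and 3 agree on H; apply H→G and equate their G entries. Row 1 is now all distinguished symbols — the join is lossless.
Dependency preservation: G → F, H; H → G are not contained in any single fragment, but the restricted closure of each left-hand side across the fragments still reaches the right-hand side; the remaining FDs each lie inside some fragment. All dependencies are preserved.

lossless and dependency-preserving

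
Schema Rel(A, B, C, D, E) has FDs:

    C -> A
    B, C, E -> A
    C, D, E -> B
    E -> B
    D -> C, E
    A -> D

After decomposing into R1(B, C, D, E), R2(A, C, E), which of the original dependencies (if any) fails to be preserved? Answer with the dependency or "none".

C → A lies within R2.
B, C, E → A: restricted closure across fragments reaches A.
C, D, E → B lies within R1.
E → B lies within R1.
D → C, E lies within R1.
A → D: restricted closure across fragments reaches D.
Every dependency is enforceable on the fragments, so the decomposition is dependency-preserving.

none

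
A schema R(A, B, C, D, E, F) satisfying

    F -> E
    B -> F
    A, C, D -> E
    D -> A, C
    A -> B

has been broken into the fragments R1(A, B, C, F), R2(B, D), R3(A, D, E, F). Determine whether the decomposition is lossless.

No

Chase test. Columns are A, B, C, D, E, F; row i has aⱼ where attribute j ∈ Ri, else bᵢⱼ.
Initial tableau (one row per fragment):
  row 1: a1 a2 a3 b14 b15 a6
  row 2: b21 a2 b23 a4 b25 b26
  row 3: a1 b32 b33 a4 a5 a6
Rows 1 and 3 agree on F; apply F→E and equate their E entries.
Rows 1 and 2 agree on B; apply B→F and equate their F entries.
Rows 2 and 3 agree on D; apply D→A, C and equate their A, C entries.
Rows 1 and 3 agree on A; apply A→B and equate their B entries.
Rows 1 and 2 agree on F; apply F→E and equate their E entries.
No row becomes fully distinguished — the join is lossy.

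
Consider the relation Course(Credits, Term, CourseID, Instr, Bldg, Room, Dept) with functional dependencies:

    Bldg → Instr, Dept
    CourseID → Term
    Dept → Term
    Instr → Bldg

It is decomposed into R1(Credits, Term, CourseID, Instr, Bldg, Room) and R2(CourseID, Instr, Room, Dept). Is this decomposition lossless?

Common attributes: R1 ∩ R2 = {CourseID, Instr, Room}.
Closure of {CourseID, Instr, Room}: CourseID → Term applies, adding Term; Instr → Bldg applies, adding Bldg; Bldg → Instr, Dept applies, adding Dept. So (CourseID, Instr, Room)⁺ = {Term, CourseID, Instr, Bldg, Room, Dept}.
This closure contains every attribute of R2, so R1 ∩ R2 → R2. The join is lossless.

Yes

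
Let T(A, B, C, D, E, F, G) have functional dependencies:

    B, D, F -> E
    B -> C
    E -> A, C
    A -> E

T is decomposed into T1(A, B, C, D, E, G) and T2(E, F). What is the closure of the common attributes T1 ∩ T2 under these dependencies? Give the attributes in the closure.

T1 ∩ T2 = {E}.
E → A, C applies, adding A, C
Closure: {A, C, E}.

A, C, E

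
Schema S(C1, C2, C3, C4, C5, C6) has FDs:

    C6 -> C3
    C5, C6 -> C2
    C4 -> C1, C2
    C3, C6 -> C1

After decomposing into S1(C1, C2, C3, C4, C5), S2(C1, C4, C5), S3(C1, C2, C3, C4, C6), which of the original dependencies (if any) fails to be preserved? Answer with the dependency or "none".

C5, C6 -> C2

Check C5, C6 → C2: no single fragment contains all of {C2, C5, C6}, and the restricted closure of {C5, C6} across the fragments never reaches {C2}.
C6 → C3 is preserved.
C4 → C1, C2 is preserved.
C3, C6 → C1 is preserved.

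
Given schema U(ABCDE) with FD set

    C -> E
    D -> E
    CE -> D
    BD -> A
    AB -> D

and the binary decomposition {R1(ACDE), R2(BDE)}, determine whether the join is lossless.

No

Common attributes: R1 ∩ R2 = {DE}.
No dependency enlarges {DE}, so (DE)⁺ = {DE}.
The closure contains neither all of R1 = {ACDE} nor all of R2 = {BDE}, so the common attributes are not a superkey of either fragment. The join is lossy.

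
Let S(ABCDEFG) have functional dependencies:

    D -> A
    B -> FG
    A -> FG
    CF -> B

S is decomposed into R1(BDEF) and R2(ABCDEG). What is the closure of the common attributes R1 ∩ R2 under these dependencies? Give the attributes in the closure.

R1 ∩ R2 = {BDE}.
D → A applies, adding A
B → FG applies, adding FG
Closure: {ABDEFG}.

ABDEFG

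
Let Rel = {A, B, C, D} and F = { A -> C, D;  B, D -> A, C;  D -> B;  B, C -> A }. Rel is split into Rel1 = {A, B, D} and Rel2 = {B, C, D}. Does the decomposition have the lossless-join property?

Yes

Common attributes: Rel1 ∩ Rel2 = {B, D}.
Closure of {B, D}: B, D → A, C applies, adding A, C. So (B, D)⁺ = {A, B, C, D}.
This closure contains every attribute of Rel1, so Rel1 ∩ Rel2 → Rel1. The join is lossless.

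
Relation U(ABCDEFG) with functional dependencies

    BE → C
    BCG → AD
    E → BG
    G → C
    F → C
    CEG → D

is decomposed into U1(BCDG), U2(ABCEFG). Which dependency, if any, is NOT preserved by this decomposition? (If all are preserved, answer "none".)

BE → C lies within U2.
BCG → AD: restricted closure across fragments reaches AD.
E → BG lies within U2.
G → C lies within U1.
F → C lies within U2.
CEG → D: restricted closure across fragments reaches D.
Every dependency is enforceable on the fragments, so the decomposition is dependency-preserving.

none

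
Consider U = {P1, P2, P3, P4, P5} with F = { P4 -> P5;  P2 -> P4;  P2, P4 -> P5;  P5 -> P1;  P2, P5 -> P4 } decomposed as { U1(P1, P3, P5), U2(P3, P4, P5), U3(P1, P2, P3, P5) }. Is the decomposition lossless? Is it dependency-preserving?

lossy and not dependency-preserving

Lossless test (chase): Rows 1 and 2 agree on P5; apply P5→P1 and equate their P1 entries. No row becomes fully distinguished — the join is lossy.
Dependency preservation: the restricted closure of {P2} across the fragments never reaches {P4}, so P2 → P4 cannot be enforced without a join — not preserved.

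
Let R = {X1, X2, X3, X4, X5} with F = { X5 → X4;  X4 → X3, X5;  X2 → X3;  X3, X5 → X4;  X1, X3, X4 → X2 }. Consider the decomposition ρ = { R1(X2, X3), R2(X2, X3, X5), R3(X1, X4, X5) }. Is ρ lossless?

No

Chase test. Columns are X1, X2, X3, X4, X5; row i has aⱼ where attribute j ∈ Ri, else bᵢⱼ.
Initial tableau (one row per fragment):
  row 1: b11 a2 a3 b14 b15
  row 2: b21 a2 a3 b24 a5
  row 3: a1 b32 b33 a4 a5
Rows 2 and 3 agree on X5; apply X5→X4 and equate their X4 entries.
Rows 2 and 3 agree on X4; apply X4→X3, X5 and equate their X3, X5 entries.
No row becomes fully distinguished — the join is lossy.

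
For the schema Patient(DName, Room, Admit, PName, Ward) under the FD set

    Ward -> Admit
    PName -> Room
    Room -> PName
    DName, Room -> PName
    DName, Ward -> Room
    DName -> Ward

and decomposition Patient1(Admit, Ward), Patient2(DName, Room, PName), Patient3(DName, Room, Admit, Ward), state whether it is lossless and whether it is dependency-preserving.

lossless and dependency-preserving

Lossless test (chase): Rows 2 and 3 agree on Room; apply Room→PName and equate their PName entries. Rows 2 and 3 agree on DName; apply DName→Ward and equate their Ward entries. Rows 1 and 2 agree on Ward; apply Ward→Admit and equate their Admit entries. Row 2 is now all distinguished symbols — the join is lossless.
Dependency preservation: every FD's attributes lie within a single fragment, so each can be enforced locally — preserved.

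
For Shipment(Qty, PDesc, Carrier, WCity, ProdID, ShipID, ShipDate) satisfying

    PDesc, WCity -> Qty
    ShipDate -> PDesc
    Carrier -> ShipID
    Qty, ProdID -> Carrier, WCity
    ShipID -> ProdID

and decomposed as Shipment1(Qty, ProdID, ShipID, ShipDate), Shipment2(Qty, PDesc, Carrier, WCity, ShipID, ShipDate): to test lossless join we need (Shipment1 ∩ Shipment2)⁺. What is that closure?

Qty, PDesc, Carrier, WCity, ProdID, ShipID, ShipDate

Shipment1 ∩ Shipment2 = {Qty, ShipID, ShipDate}.
ShipDate → PDesc applies, adding PDesc
ShipID → ProdID applies, adding ProdID
Qty, ProdID → Carrier, WCity applies, adding Carrier, WCity
Closure: {Qty, PDesc, Carrier, WCity, ProdID, ShipID, ShipDate}.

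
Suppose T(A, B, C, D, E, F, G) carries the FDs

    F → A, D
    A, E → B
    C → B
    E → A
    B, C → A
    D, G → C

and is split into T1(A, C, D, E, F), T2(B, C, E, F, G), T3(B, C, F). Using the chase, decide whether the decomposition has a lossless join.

Yes

Chase test. Columns are A, B, C, D, E, F, G; row i has aⱼ where attribute j ∈ Ti, else bᵢⱼ.
Initial tableau (one row per fragment):
  row 1: a1 b12 a3 a4 a5 a6 b17
  row 2: b21 a2 a3 b24 a5 a6 a7
  row 3: b31 a2 a3 b34 b35 a6 b37
Rows 1 and 2 agree on F; apply F→A, D and equate their A, D entries.
Rows 1 and 3 agree on F; apply F→A, D and equate their A, D entries.
Rows 1 and 2 agree on A, E; apply A, E→B and equate their B entries.
Row 2 is now all distinguished symbols — the join is lossless.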